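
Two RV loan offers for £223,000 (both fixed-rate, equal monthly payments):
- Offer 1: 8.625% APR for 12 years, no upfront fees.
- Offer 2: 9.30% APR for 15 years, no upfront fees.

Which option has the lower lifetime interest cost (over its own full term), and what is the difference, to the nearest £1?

Offer 1: at 8.625% the monthly rate is 0.0071875, so the payment is 223,000 × 0.0071875 / (1 − 1.0071875^−144) = £2,490.94.
Total interest on Offer 1 = 144 × £2,490.94 − £223,000 = £135,695.36.
Offer 2: monthly rate = 9.3%/12 = 0.0077500; payment = 223,000 × 0.0077500 / (1 − (1+0.0077500)^−180) = £2,301.78.
Total interest on Offer 2 = 180 × £2,301.78 − £223,000 = £191,320.40.
Offer 1 is lower by £55,625.04.

Offer 1 by £55,625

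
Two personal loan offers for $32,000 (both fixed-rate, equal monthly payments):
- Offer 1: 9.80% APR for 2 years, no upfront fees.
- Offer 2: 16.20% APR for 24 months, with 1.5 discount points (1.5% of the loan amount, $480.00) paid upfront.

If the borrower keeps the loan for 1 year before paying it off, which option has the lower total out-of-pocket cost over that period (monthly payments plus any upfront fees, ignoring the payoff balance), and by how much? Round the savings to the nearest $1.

Offer 1: monthly rate = 9.8%/12 = 0.0081667; payment = 32,000 × 0.0081667 / (1 − (1+0.0081667)^−24) = $1,473.69.
Offer 2: monthly rate = 16.2%/12 = 0.0135000; payment = 32,000 × 0.0135000 / (1 − (1+0.0135000)^−24) = $1,569.88.
Over 12 months: Offer 1 costs 12 × $1,473.69 = $17,684.28; Offer 2 costs 12 × $1,569.88 + $480.00 = $19,318.56.
Offer 1 is cheaper by $19,318.56 − $17,684.28 = $1,634.28.

Offer 1 by $1,634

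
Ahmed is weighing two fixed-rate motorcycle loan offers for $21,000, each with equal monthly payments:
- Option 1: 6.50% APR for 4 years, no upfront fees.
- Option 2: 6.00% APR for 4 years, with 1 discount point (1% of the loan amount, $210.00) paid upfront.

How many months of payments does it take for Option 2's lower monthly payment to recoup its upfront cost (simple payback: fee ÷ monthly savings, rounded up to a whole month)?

44 months

Option 1: monthly rate = 6.5%/12 = 0.0054167; payment = 21,000 × 0.0054167 / (1 − (1+0.0054167)^−48) = $498.01.
Option 2: at 6.00% the monthly rate is 0.0050000, so the payment is 21,000 × 0.0050000 / (1 − 1.0050000^−48) = $493.19.
Monthly savings = $498.01 − $493.19 = $4.82.
Break-even = $210.00 / $4.82 = 43.57 → 44 months.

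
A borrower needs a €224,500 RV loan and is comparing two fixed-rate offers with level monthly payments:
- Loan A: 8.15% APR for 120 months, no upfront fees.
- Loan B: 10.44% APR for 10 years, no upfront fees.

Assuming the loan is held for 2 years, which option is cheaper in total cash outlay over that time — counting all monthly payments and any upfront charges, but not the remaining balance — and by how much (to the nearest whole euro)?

Loan A: at 8.15% the monthly rate is 0.0067917, so the payment is 224,500 × 0.0067917 / (1 − 1.0067917^−120) = €2,741.63.
Loan B: monthly rate = 10.44%/12 = 0.0087000; payment = 224,500 × 0.0087000 / (1 − (1+0.0087000)^−120) = €3,021.75.
Over 24 months: Loan A costs 24 × €2,741.63 = €65,799.12; Loan B costs 24 × €3,021.75 = €72,522.00.
Loan A is cheaper by €72,522.00 − €65,799.12 = €6,722.88.

Loan A by €6,723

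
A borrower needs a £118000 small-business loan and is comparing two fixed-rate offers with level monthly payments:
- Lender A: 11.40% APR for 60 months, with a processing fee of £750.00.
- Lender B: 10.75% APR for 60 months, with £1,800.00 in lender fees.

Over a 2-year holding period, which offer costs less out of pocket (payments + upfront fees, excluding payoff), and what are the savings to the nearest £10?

Lender A: at 11.40% the monthly rate is 0.0095000, so the payment is 118,000 × 0.0095000 / (1 − 1.0095000^−60) = £2,589.21.
Lender B: monthly rate = 10.75%/12 = 0.0089583; payment = 118,000 × 0.0089583 / (1 − (1+0.0089583)^−60) = £2,550.92.
Over 24 months: Lender A costs 24 × £2,589.21 + £750.00 = £62,891.04; Lender B costs 24 × £2,550.92 + £1,800.00 = £63,022.08.
Lender A is cheaper by £63,022.08 − £62,891.04 = £131.04.

Lender A by £130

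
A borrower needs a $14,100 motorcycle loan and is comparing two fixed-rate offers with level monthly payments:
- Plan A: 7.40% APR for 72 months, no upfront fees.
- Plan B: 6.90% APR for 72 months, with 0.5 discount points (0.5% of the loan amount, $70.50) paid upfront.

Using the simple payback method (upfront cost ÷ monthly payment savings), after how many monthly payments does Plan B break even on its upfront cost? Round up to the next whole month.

Plan A: at 7.40% the monthly rate is 0.0061667, so the payment is 14,100 × 0.0061667 / (1 − 1.0061667^−72) = $243.11.
Plan B: at 6.90% the monthly rate is 0.0057500, so the payment is 14,100 × 0.0057500 / (1 − 1.0057500^−72) = $239.71.
Monthly savings = $243.11 − $239.71 = $3.40.
Break-even = $70.50 / $3.40 = 20.74 → 21 months.

21 months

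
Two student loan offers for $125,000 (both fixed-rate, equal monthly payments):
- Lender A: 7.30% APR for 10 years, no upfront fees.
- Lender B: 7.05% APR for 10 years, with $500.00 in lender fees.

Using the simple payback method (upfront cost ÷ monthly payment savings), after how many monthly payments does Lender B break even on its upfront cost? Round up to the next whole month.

31 months

Lender A: monthly rate = 7.3%/12 = 0.0060833; payment = 125,000 × 0.0060833 / (1 − (1+0.0060833)^−120) = $1,470.76.
Lender B: monthly rate = 7.05%/12 = 0.0058750; payment = 125,000 × 0.0058750 / (1 − (1+0.0058750)^−120) = $1,454.58.
Monthly savings = $1,470.76 − $1,454.58 = $16.18.
Break-even = $500.00 / $16.18 = 30.90 → 31 months.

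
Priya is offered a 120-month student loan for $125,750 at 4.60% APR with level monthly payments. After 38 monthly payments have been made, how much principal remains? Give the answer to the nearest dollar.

With monthly rate i = 4.6%/12 = 0.0038333, the balance after k of n payments is P · [(1+i)^n − (1+i)^k] / [(1+i)^n − 1].
(1+0.0038333)^120 = 1.58268153 and (1+0.0038333)^38 = 1.15648841, so the balance is 125,750 × (1.58268153 − 1.15648841) / (1.58268153 − 1) = $91,977.83.

$91,978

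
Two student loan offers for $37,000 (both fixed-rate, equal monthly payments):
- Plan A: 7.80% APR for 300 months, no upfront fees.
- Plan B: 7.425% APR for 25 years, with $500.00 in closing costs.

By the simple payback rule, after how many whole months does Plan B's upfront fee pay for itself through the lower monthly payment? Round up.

56 months

Plan A: at 7.80% the monthly rate is 0.0065000, so the payment is 37,000 × 0.0065000 / (1 − 1.0065000^−300) = $280.69.
Plan B: at 7.425% the monthly rate is 0.0061875, so the payment is 37,000 × 0.0061875 / (1 − 1.0061875^−300) = $271.62.
Monthly savings = $280.69 − $271.62 = $9.07.
Break-even = $500.00 / $9.07 = 55.13 → 56 months.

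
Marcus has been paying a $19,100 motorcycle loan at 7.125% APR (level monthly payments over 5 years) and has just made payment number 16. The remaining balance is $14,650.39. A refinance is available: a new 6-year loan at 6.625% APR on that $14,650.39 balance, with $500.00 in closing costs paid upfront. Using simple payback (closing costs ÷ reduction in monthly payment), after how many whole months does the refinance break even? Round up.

4 months

Current payment = 19,100 × 7.125%/12 / (1 − (1+0.0059375)^−60) = $379.33.
Refinanced payment = 14,650.39 × 0.0055208 / (1 − (1+0.0055208)^−72) = $247.14.
Monthly savings = $379.33 − $247.14 = $132.19.
Break-even = $500.00 / $132.19 = 3.78 → 4 months.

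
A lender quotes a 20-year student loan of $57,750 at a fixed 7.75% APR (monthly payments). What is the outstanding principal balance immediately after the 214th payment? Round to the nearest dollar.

With monthly rate i = 7.75%/12 = 0.0064583, the balance after k of n payments is P · [(1+i)^n − (1+i)^k] / [(1+i)^n − 1].
(1+0.0064583)^240 = 4.68804775 and (1+0.0064583)^214 = 3.96552985, so the balance is 57,750 × (4.68804775 − 3.96552985) / (4.68804775 − 1) = $11,313.68.

$11,314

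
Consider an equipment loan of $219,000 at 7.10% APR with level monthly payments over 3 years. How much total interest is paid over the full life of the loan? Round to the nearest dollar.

At 7.10% the monthly rate is 0.0059167, so the payment is 219,000 × 0.0059167 / (1 − 1.0059167^−36) = $6,772.10.
Total paid = 36 × $6,772.10 = $243,795.60; interest = $243,795.60 − $219,000 = $24,795.60.

$24,796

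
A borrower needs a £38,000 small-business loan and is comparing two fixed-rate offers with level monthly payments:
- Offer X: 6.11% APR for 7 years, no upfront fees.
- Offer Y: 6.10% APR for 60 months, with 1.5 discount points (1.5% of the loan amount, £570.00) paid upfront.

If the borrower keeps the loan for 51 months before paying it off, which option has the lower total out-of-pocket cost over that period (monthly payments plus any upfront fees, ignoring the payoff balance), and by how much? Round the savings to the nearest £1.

Offer X by £9,713

Offer X: monthly rate = 6.11%/12 = 0.0050917; payment = 38,000 × 0.0050917 / (1 − (1+0.0050917)^−84) = £557.13.
Offer Y: monthly rate = 6.1%/12 = 0.0050833; payment = 38,000 × 0.0050833 / (1 − (1+0.0050833)^−60) = £736.41.
Over 51 months: Offer X costs 51 × £557.13 = £28,413.63; Offer Y costs 51 × £736.41 + £570.00 = £38,126.91.
Offer X is cheaper by £38,126.91 − £28,413.63 = £9,713.28.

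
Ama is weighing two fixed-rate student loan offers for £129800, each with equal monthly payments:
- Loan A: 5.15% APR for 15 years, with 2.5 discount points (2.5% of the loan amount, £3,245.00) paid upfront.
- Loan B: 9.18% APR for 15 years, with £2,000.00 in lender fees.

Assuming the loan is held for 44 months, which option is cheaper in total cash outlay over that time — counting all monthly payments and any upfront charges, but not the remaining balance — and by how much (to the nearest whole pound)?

Loan A: at 5.15% the monthly rate is 0.0042917, so the payment is 129,800 × 0.0042917 / (1 − 1.0042917^−180) = £1,036.62.
Loan B: at 9.18% the monthly rate is 0.0076500, so the payment is 129,800 × 0.0076500 / (1 − 1.0076500^−180) = £1,330.45.
Over 44 months: Loan A costs 44 × £1,036.62 + £3,245.00 = £48,856.28; Loan B costs 44 × £1,330.45 + £2,000.00 = £60,539.80.
Loan A is cheaper by £60,539.80 − £48,856.28 = £11,683.52.

Loan A by £11,684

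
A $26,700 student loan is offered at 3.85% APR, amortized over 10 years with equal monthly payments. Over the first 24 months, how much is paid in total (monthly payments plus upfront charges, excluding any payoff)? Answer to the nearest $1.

Monthly rate = 3.85%/12 = 0.0032083; payment = 26,700 × 0.0032083 / (1 − (1+0.0032083)^−120) = $268.43.
Total outlay = 24 × $268.43 = $6,442.32.

$6,442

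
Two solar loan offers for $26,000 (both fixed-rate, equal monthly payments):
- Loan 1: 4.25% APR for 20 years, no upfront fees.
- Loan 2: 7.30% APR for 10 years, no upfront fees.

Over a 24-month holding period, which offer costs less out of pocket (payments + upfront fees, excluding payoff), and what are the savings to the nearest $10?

Loan 1 by $3,480

Loan 1: monthly rate = 4.25%/12 = 0.0035417; payment = 26,000 × 0.0035417 / (1 − (1+0.0035417)^−240) = $161.00.
Loan 2: at 7.30% the monthly rate is 0.0060833, so the payment is 26,000 × 0.0060833 / (1 − 1.0060833^−120) = $305.92.
Over 24 months: Loan 1 costs 24 × $161.00 = $3,864.00; Loan 2 costs 24 × $305.92 = $7,342.08.
Loan 1 is cheaper by $7,342.08 − $3,864.00 = $3,478.08.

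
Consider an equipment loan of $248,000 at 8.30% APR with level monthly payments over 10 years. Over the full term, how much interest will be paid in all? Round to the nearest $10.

Monthly rate = 8.3%/12 = 0.0069167; payment = 248,000 × 0.0069167 / (1 − (1+0.0069167)^−120) = $3,048.38.
Total paid = 120 × $3,048.38 = $365,805.60; interest = $365,805.60 − $248,000 = $117,805.60.

$117,810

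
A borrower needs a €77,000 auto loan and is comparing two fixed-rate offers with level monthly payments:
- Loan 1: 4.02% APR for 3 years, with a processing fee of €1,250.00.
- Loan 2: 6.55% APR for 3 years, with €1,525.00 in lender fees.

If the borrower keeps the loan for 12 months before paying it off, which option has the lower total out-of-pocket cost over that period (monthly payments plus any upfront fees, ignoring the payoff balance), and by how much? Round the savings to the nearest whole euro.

Loan 1: monthly rate = 4.02%/12 = 0.0033500; payment = 77,000 × 0.0033500 / (1 − (1+0.0033500)^−36) = €2,274.03.
Loan 2: monthly rate = 6.55%/12 = 0.0054583; payment = 77,000 × 0.0054583 / (1 − (1+0.0054583)^−36) = €2,361.73.
Over 12 months: Loan 1 costs 12 × €2,274.03 + €1,250.00 = €28,538.36; Loan 2 costs 12 × €2,361.73 + €1,525.00 = €29,865.76.
Loan 1 is cheaper by €29,865.76 − €28,538.36 = €1,327.40.

Loan 1 by €1,327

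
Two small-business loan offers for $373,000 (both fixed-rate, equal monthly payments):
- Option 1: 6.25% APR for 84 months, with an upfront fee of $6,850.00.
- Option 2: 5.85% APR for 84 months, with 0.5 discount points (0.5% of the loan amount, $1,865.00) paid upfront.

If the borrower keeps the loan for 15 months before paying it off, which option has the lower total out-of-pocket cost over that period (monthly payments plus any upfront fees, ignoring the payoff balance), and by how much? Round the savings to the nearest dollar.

Option 2 by $6,059

Option 1: at 6.25% the monthly rate is 0.0052083, so the payment is 373,000 × 0.0052083 / (1 − 1.0052083^−84) = $5,493.81.
Option 2: at 5.85% the monthly rate is 0.0048750, so the payment is 373,000 × 0.0048750 / (1 − 1.0048750^−84) = $5,422.21.
Over 15 months: Option 1 costs 15 × $5,493.81 + $6,850.00 = $89,257.15; Option 2 costs 15 × $5,422.21 + $1,865.00 = $83,198.15.
Option 2 is cheaper by $89,257.15 − $83,198.15 = $6,059.00.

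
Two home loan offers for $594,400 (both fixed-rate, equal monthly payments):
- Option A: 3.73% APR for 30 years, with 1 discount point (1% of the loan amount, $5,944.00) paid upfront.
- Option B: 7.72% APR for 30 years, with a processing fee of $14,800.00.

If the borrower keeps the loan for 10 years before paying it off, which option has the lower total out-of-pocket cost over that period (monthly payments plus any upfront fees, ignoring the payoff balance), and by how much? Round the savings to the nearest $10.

Option A: at 3.73% the monthly rate is 0.0031083, so the payment is 594,400 × 0.0031083 / (1 − 1.0031083^−360) = $2,746.02.
Option B: at 7.72% the monthly rate is 0.0064333, so the payment is 594,400 × 0.0064333 / (1 − 1.0064333^−360) = $4,246.04.
Over 120 months: Option A costs 120 × $2,746.02 + $5,944.00 = $335,466.40; Option B costs 120 × $4,246.04 + $14,800.00 = $524,324.80.
Option A is cheaper by $524,324.80 − $335,466.40 = $188,858.40.

Option A by $188,860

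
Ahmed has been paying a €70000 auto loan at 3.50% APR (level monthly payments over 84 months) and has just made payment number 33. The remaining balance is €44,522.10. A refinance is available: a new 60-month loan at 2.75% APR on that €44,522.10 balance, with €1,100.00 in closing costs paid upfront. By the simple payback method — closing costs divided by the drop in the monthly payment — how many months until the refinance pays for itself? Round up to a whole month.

Current payment = 70,000 × 3.5%/12 / (1 − (1+0.0029167)^−84) = €940.79.
Refinanced payment = 44,522.10 × 0.0022917 / (1 − (1+0.0022917)^−60) = €795.07.
Monthly savings = €940.79 − €795.07 = €145.72.
Break-even = €1,100.00 / €145.72 = 7.55 → 8 months.

8 months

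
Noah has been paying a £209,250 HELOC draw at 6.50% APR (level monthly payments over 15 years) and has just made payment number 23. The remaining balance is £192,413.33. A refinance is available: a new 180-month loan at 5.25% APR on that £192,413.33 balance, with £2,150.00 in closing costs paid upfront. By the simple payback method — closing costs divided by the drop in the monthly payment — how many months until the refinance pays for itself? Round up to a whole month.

8 months

Current payment = 209,250 × 6.5%/12 / (1 − (1+0.0054167)^−180) = £1,822.79.
Refinanced payment = 192,413.33 × 0.0043750 / (1 − (1+0.0043750)^−180) = £1,546.77.
Monthly savings = £1,822.79 − £1,546.77 = £276.02.
Break-even = £2,150.00 / £276.02 = 7.79 → 8 months.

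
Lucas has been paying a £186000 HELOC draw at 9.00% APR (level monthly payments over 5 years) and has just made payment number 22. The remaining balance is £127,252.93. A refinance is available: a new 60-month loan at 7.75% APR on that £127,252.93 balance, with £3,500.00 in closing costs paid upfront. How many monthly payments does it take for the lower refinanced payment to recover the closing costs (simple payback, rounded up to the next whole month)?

Current payment = 186,000 × 9%/12 / (1 − (1+0.0075000)^−60) = £3,861.05.
Refinanced payment = 127,252.93 × 0.0064583 / (1 − (1+0.0064583)^−60) = £2,565.03.
Monthly savings = £3,861.05 − £2,565.03 = £1,296.02.
Break-even = £3,500.00 / £1,296.02 = 2.70 → 3 months.

3 months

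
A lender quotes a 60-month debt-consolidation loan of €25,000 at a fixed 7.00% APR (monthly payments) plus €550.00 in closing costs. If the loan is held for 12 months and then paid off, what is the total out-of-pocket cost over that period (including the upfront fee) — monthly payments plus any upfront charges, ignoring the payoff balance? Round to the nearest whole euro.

€6,490

Monthly rate = 7%/12 = 0.0058333; payment = 25,000 × 0.0058333 / (1 − (1+0.0058333)^−60) = €495.03.
Total outlay = 12 × €495.03 + €550.00 = €6,490.36.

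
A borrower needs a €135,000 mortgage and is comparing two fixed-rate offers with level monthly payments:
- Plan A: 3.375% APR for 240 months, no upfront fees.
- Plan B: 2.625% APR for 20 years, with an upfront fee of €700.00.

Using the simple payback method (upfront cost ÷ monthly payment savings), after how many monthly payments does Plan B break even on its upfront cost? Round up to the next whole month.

Plan A: monthly rate = 3.375%/12 = 0.0028125; payment = 135,000 × 0.0028125 / (1 − (1+0.0028125)^−240) = €774.30.
Plan B: at 2.625% the monthly rate is 0.0021875, so the payment is 135,000 × 0.0021875 / (1 − 1.0021875^−240) = €723.62.
Monthly savings = €774.30 − €723.62 = €50.68.
Break-even = €700.00 / €50.68 = 13.81 → 14 months.

14 months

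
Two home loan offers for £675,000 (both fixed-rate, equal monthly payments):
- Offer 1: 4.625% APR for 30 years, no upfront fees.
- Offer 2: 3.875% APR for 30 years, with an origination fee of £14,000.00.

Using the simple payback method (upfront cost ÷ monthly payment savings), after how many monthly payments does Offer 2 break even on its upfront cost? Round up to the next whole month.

48 months

Offer 1: at 4.625% the monthly rate is 0.0038542, so the payment is 675,000 × 0.0038542 / (1 − 1.0038542^−360) = £3,470.44.
Offer 2: monthly rate = 3.875%/12 = 0.0032292; payment = 675,000 × 0.0032292 / (1 − (1+0.0032292)^−360) = £3,174.10.
Monthly savings = £3,470.44 − £3,174.10 = £296.34.
Break-even = £14,000.00 / £296.34 = 47.24 → 48 months.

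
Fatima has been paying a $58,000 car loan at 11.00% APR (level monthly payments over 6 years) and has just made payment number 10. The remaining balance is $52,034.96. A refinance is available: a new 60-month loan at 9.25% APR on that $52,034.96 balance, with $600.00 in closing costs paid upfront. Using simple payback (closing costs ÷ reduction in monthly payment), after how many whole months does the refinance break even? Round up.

Current payment = 58,000 × 11%/12 / (1 − (1+0.0091667)^−72) = $1,103.98.
Refinanced payment = 52,034.96 × 0.0077083 / (1 − (1+0.0077083)^−60) = $1,086.48.
Monthly savings = $1,103.98 − $1,086.48 = $17.50.
Break-even = $600.00 / $17.50 = 34.29 → 35 months.

35 months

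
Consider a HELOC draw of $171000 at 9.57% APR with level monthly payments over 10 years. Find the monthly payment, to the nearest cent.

$2,219.26

Monthly rate = 9.57%/12 = 0.0079750; payment = 171,000 × 0.0079750 / (1 − (1+0.0079750)^−120) = $2,219.26.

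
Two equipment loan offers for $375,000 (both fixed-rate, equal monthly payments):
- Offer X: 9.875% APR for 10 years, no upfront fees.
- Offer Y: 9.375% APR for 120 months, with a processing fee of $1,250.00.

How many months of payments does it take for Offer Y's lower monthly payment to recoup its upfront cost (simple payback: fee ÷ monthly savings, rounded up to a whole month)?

13 months

Offer X: at 9.875% the monthly rate is 0.0082292, so the payment is 375,000 × 0.0082292 / (1 − 1.0082292^−120) = $4,929.73.
Offer Y: at 9.375% the monthly rate is 0.0078125, so the payment is 375,000 × 0.0078125 / (1 − 1.0078125^−120) = $4,826.78.
Monthly savings = $4,929.73 − $4,826.78 = $102.95.
Break-even = $1,250.00 / $102.95 = 12.14 → 13 months.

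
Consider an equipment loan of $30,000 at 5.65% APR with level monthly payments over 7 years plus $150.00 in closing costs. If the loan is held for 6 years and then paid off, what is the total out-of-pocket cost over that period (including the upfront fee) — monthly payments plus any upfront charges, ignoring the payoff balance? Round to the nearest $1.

Monthly rate = 5.65%/12 = 0.0047083; payment = 30,000 × 0.0047083 / (1 − (1+0.0047083)^−84) = $433.24.
Total outlay = 72 × $433.24 + $150.00 = $31,343.28.

$31,343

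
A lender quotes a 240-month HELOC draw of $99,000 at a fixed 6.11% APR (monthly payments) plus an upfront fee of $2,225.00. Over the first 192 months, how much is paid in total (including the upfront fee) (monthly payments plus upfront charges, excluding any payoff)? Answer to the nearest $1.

$139,613

At 6.11% the monthly rate is 0.0050917, so the payment is 99,000 × 0.0050917 / (1 − 1.0050917^−240) = $715.56.
Total outlay = 192 × $715.56 + $2,225.00 = $139,612.52.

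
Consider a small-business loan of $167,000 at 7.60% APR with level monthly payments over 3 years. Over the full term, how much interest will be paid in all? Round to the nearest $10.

$20,290

Monthly rate = 7.6%/12 = 0.0063333; payment = 167,000 × 0.0063333 / (1 − (1+0.0063333)^−36) = $5,202.41.
Total paid = 36 × $5,202.41 = $187,286.76; interest = $187,286.76 − $167,000 = $20,286.76.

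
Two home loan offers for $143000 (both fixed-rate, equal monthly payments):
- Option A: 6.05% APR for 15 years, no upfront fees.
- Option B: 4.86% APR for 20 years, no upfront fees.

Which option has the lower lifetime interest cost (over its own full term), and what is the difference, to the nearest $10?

Option A by $5,950

Option A: at 6.05% the monthly rate is 0.0050417, so the payment is 143,000 × 0.0050417 / (1 − 1.0050417^−180) = $1,210.58.
Total interest on Option A = 180 × $1,210.58 − $143,000 = $74,904.40.
Option B: monthly rate = 4.86%/12 = 0.0040500; payment = 143,000 × 0.0040500 / (1 − (1+0.0040500)^−240) = $932.71.
Total interest on Option B = 240 × $932.71 − $143,000 = $80,850.40.
Option A is lower by $5,946.00.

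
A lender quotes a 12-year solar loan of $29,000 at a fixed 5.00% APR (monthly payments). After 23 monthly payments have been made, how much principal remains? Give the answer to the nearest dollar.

With monthly rate i = 5%/12 = 0.0041667, the balance after k of n payments is P · [(1+i)^n − (1+i)^k] / [(1+i)^n − 1].
(1+0.0041667)^144 = 1.81984887 and (1+0.0041667)^23 = 1.10035652, so the balance is 29,000 × (1.81984887 − 1.10035652) / (1.81984887 − 1) = $25,450.15.

$25,450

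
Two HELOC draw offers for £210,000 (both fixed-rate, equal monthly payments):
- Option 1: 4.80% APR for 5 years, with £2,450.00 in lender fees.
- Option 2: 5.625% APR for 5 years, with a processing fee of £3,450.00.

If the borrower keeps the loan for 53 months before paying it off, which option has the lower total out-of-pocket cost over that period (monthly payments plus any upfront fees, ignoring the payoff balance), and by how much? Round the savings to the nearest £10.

Option 1 by £5,220

Option 1: at 4.80% the monthly rate is 0.0040000, so the payment is 210,000 × 0.0040000 / (1 − 1.0040000^−60) = £3,943.75.
Option 2: at 5.625% the monthly rate is 0.0046875, so the payment is 210,000 × 0.0046875 / (1 − 1.0046875^−60) = £4,023.37.
Over 53 months: Option 1 costs 53 × £3,943.75 + £2,450.00 = £211,468.75; Option 2 costs 53 × £4,023.37 + £3,450.00 = £216,688.61.
Option 1 is cheaper by £216,688.61 − £211,468.75 = £5,219.86.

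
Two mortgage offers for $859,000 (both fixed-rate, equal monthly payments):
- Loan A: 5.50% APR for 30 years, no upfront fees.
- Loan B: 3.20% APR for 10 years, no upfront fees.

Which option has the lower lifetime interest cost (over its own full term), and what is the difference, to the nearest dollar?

Loan A: monthly rate = 5.5%/12 = 0.0045833; payment = 859,000 × 0.0045833 / (1 − (1+0.0045833)^−360) = $4,877.31.
Total interest on Loan A = 360 × $4,877.31 − $859,000 = $896,831.60.
Loan B: monthly rate = 3.2%/12 = 0.0026667; payment = 859,000 × 0.0026667 / (1 − (1+0.0026667)^−120) = $8,374.11.
Total interest on Loan B = 120 × $8,374.11 − $859,000 = $145,893.20.
Loan B is lower by $750,938.40.

Loan B by $750,938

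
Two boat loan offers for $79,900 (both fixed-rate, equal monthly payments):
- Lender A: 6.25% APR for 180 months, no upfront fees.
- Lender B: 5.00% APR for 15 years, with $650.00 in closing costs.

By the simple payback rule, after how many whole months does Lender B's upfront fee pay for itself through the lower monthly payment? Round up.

13 months

Lender A: monthly rate = 6.25%/12 = 0.0052083; payment = 79,900 × 0.0052083 / (1 − (1+0.0052083)^−180) = $685.08.
Lender B: monthly rate = 5%/12 = 0.0041667; payment = 79,900 × 0.0041667 / (1 − (1+0.0041667)^−180) = $631.84.
Monthly savings = $685.08 − $631.84 = $53.24.
Break-even = $650.00 / $53.24 = 12.21 → 13 months.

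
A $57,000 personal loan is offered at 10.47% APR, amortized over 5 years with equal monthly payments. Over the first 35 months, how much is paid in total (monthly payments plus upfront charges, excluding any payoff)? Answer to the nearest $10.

$42,850

At 10.47% the monthly rate is 0.0087250, so the payment is 57,000 × 0.0087250 / (1 − 1.0087250^−60) = $1,224.31.
Total outlay = 35 × $1,224.31 = $42,850.85.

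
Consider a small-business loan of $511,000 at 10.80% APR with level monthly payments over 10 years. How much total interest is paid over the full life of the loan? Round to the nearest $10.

At 10.80% the monthly rate is 0.0090000, so the payment is 511,000 × 0.0090000 / (1 − 1.0090000^−120) = $6,981.30.
Total paid = 120 × $6,981.30 = $837,756.00; interest = $837,756.00 − $511,000 = $326,756.00.

$326,760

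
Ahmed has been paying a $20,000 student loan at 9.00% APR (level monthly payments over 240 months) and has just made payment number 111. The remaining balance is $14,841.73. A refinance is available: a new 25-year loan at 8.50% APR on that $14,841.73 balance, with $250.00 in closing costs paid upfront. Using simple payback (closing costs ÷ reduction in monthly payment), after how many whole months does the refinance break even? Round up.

5 months

Current payment = 20,000 × 9%/12 / (1 − (1+0.0075000)^−240) = $179.95.
Refinanced payment = 14,841.73 × 0.0070833 / (1 − (1+0.0070833)^−300) = $119.51.
Monthly savings = $179.95 − $119.51 = $60.44.
Break-even = $250.00 / $60.44 = 4.14 → 5 months.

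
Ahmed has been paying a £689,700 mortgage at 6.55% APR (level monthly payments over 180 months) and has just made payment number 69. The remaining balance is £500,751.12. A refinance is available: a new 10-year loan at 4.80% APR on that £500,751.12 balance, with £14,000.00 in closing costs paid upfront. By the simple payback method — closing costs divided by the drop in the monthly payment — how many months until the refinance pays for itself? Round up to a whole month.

19 months

Current payment = 689,700 × 6.55%/12 / (1 − (1+0.0054583)^−180) = £6,027.00.
Refinanced payment = 500,751.12 × 0.0040000 / (1 − (1+0.0040000)^−120) = £5,262.42.
Monthly savings = £6,027.00 − £5,262.42 = £764.58.
Break-even = £14,000.00 / £764.58 = 18.31 → 19 months.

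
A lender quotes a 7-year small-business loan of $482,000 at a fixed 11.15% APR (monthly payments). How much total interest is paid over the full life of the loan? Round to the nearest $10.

At 11.15% the monthly rate is 0.0092917, so the payment is 482,000 × 0.0092917 / (1 − 1.0092917^−84) = $8,291.08.
Total paid = 84 × $8,291.08 = $696,450.72; interest = $696,450.72 − $482,000 = $214,450.72.

$214,450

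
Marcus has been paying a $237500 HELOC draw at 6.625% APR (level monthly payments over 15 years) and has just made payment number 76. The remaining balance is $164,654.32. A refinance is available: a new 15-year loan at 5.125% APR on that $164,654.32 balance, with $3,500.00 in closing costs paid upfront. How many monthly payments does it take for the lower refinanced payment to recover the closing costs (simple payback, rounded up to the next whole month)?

5 months

Current payment = 237,500 × 6.625%/12 / (1 − (1+0.0055208)^−180) = $2,085.24.
Refinanced payment = 164,654.32 × 0.0042708 / (1 − (1+0.0042708)^−180) = $1,312.82.
Monthly savings = $2,085.24 − $1,312.82 = $772.42.
Break-even = $3,500.00 / $772.42 = 4.53 → 5 months.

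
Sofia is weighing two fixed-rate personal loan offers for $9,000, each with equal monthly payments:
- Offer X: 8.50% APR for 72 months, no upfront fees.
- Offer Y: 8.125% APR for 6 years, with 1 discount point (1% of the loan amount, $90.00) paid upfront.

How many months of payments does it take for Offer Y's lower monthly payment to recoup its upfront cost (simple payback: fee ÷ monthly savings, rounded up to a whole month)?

55 months

Offer X: at 8.50% the monthly rate is 0.0070833, so the payment is 9,000 × 0.0070833 / (1 − 1.0070833^−72) = $160.01.
Offer Y: at 8.125% the monthly rate is 0.0067708, so the payment is 9,000 × 0.0067708 / (1 − 1.0067708^−72) = $158.35.
Monthly savings = $160.01 − $158.35 = $1.66.
Break-even = $90.00 / $1.66 = 54.22 → 55 months.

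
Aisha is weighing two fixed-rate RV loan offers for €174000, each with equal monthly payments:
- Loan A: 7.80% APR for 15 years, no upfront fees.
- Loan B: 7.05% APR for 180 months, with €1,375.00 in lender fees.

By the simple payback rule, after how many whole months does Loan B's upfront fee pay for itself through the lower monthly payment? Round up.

19 months

Loan A: monthly rate = 7.8%/12 = 0.0065000; payment = 174,000 × 0.0065000 / (1 − (1+0.0065000)^−180) = €1,642.81.
Loan B: at 7.05% the monthly rate is 0.0058750, so the payment is 174,000 × 0.0058750 / (1 − 1.0058750^−180) = €1,568.83.
Monthly savings = €1,642.81 − €1,568.83 = €73.98.
Break-even = €1,375.00 / €73.98 = 18.59 → 19 months.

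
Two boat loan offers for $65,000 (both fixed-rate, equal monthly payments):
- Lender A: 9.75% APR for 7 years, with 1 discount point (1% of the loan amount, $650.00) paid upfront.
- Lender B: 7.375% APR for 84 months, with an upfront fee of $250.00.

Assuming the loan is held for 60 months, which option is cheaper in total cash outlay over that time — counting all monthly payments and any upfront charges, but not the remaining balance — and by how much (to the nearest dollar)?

Lender A: at 9.75% the monthly rate is 0.0081250, so the payment is 65,000 × 0.0081250 / (1 − 1.0081250^−84) = $1,070.70.
Lender B: at 7.375% the monthly rate is 0.0061458, so the payment is 65,000 × 0.0061458 / (1 − 1.0061458^−84) = $992.98.
Over 60 months: Lender A costs 60 × $1,070.70 + $650.00 = $64,892.00; Lender B costs 60 × $992.98 + $250.00 = $59,828.80.
Lender B is cheaper by $64,892.00 − $59,828.80 = $5,063.20.

Lender B by $5,063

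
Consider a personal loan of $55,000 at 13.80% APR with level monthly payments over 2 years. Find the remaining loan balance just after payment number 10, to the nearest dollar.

$33,901

With monthly rate i = 13.8%/12 = 0.0115000, the balance after k of n payments is P · [(1+i)^n − (1+i)^k] / [(1+i)^n − 1].
(1+0.0115000)^24 = 1.31577397 and (1+0.0115000)^10 = 1.12113748, so the balance is 55,000 × (1.31577397 − 1.12113748) / (1.31577397 − 1) = $33,900.85.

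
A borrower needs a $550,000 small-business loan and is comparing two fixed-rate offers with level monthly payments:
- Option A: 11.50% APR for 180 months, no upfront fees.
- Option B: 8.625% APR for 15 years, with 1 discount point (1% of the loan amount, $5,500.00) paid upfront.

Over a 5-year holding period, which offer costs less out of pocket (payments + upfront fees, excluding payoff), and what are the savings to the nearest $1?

Option B by $52,616

Option A: at 11.50% the monthly rate is 0.0095833, so the payment is 550,000 × 0.0095833 / (1 − 1.0095833^−180) = $6,425.04.
Option B: at 8.625% the monthly rate is 0.0071875, so the payment is 550,000 × 0.0071875 / (1 − 1.0071875^−180) = $5,456.44.
Over 60 months: Option A costs 60 × $6,425.04 = $385,502.40; Option B costs 60 × $5,456.44 + $5,500.00 = $332,886.40.
Option B is cheaper by $385,502.40 − $332,886.40 = $52,616.00.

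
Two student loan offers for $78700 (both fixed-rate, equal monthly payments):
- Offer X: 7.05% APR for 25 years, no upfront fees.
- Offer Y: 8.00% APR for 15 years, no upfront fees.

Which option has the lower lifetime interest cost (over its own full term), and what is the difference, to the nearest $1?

Offer X: monthly rate = 7.05%/12 = 0.0058750; payment = 78,700 × 0.0058750 / (1 − (1+0.0058750)^−300) = $558.75.
Total interest on Offer X = 300 × $558.75 − $78,700 = $88,925.00.
Offer Y: monthly rate = 8%/12 = 0.0066667; payment = 78,700 × 0.0066667 / (1 − (1+0.0066667)^−180) = $752.10.
Total interest on Offer Y = 180 × $752.10 − $78,700 = $56,678.00.
Offer Y is lower by $32,247.00.

Offer Y by $32,247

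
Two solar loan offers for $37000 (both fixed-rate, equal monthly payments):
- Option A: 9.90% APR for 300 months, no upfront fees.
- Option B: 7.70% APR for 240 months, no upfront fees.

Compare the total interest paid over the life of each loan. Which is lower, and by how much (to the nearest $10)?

Option A: monthly rate = 9.9%/12 = 0.0082500; payment = 37,000 × 0.0082500 / (1 − (1+0.0082500)^−300) = $333.61.
Total interest on Option A = 300 × $333.61 − $37,000 = $63,083.00.
Option B: at 7.70% the monthly rate is 0.0064167, so the payment is 37,000 × 0.0064167 / (1 − 1.0064167^−240) = $302.61.
Total interest on Option B = 240 × $302.61 − $37,000 = $35,626.40.
Option B is lower by $27,456.60.

Option B by $27,460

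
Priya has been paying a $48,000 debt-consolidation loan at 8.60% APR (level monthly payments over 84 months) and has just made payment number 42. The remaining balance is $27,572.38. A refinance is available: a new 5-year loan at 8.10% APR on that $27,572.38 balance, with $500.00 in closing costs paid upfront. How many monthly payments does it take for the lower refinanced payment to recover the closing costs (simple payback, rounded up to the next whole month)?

Current payment = 48,000 × 8.6%/12 / (1 − (1+0.0071667)^−84) = $762.57.
Refinanced payment = 27,572.38 × 0.0067500 / (1 − (1+0.0067500)^−60) = $560.39.
Monthly savings = $762.57 − $560.39 = $202.18.
Break-even = $500.00 / $202.18 = 2.47 → 3 months.

3 months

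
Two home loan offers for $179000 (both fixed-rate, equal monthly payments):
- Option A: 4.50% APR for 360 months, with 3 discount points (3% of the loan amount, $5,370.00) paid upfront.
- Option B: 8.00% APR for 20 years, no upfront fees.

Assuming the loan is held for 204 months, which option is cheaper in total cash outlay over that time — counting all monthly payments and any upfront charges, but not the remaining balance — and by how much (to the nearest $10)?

Option A: monthly rate = 4.5%/12 = 0.0037500; payment = 179,000 × 0.0037500 / (1 − (1+0.0037500)^−360) = $906.97.
Option B: monthly rate = 8%/12 = 0.0066667; payment = 179,000 × 0.0066667 / (1 − (1+0.0066667)^−240) = $1,497.23.
Over 204 months: Option A costs 204 × $906.97 + $5,370.00 = $190,391.88; Option B costs 204 × $1,497.23 = $305,434.92.
Option A is cheaper by $305,434.92 − $190,391.88 = $115,043.04.

Option A by $115,040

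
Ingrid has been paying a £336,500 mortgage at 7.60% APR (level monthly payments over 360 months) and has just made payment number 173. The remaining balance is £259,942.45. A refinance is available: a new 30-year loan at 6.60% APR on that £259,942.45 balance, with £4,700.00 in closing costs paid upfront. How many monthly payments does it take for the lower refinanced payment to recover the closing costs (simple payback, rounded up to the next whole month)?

7 months

Current payment = 336,500 × 7.6%/12 / (1 − (1+0.0063333)^−360) = £2,375.94.
Refinanced payment = 259,942.45 × 0.0055000 / (1 − (1+0.0055000)^−360) = £1,660.15.
Monthly savings = £2,375.94 − £1,660.15 = £715.79.
Break-even = £4,700.00 / £715.79 = 6.57 → 7 months.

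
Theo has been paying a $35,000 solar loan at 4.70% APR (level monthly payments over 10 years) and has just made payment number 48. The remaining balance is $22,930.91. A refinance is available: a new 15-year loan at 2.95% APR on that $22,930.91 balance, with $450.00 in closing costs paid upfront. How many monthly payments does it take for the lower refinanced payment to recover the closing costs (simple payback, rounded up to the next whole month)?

3 months

Current payment = 35,000 × 4.7%/12 / (1 − (1+0.0039167)^−120) = $366.12.
Refinanced payment = 22,930.91 × 0.0024583 / (1 − (1+0.0024583)^−180) = $157.81.
Monthly savings = $366.12 − $157.81 = $208.31.
Break-even = $450.00 / $208.31 = 2.16 → 3 months.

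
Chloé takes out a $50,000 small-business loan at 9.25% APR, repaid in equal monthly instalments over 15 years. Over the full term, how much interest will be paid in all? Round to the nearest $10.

At 9.25% the monthly rate is 0.0077083, so the payment is 50,000 × 0.0077083 / (1 − 1.0077083^−180) = $514.60.
Total paid = 180 × $514.60 = $92,628.00; interest = $92,628.00 − $50,000 = $42,628.00.

$42,630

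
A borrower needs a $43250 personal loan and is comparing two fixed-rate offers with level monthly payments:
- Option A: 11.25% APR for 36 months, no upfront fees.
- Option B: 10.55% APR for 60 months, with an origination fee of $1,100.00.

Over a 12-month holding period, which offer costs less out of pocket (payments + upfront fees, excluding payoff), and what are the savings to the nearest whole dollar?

Option B by $4,785

Option A: monthly rate = 11.25%/12 = 0.0093750; payment = 43,250 × 0.0093750 / (1 − (1+0.0093750)^−36) = $1,421.08.
Option B: monthly rate = 10.55%/12 = 0.0087917; payment = 43,250 × 0.0087917 / (1 − (1+0.0087917)^−60) = $930.68.
Over 12 months: Option A costs 12 × $1,421.08 = $17,052.96; Option B costs 12 × $930.68 + $1,100.00 = $12,268.16.
Option B is cheaper by $17,052.96 − $12,268.16 = $4,784.80.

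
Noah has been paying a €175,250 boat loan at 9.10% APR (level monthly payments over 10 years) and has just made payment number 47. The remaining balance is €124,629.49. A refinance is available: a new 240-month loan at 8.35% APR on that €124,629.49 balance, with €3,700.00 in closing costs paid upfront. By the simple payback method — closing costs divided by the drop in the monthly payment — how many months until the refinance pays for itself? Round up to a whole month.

Current payment = 175,250 × 9.1%/12 / (1 − (1+0.0075833)^−120) = €2,229.49.
Refinanced payment = 124,629.49 × 0.0069583 / (1 − (1+0.0069583)^−240) = €1,069.76.
Monthly savings = €2,229.49 − €1,069.76 = €1,159.73.
Break-even = €3,700.00 / €1,159.73 = 3.19 → 4 months.

4 months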